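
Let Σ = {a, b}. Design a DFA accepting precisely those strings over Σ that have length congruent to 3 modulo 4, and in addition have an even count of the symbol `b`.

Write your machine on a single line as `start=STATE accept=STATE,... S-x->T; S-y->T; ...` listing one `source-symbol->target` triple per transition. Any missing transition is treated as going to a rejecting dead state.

start=q0; accept=q5; q0-a->q1; q0-b->q2; q1-a->q3; q1-b->q4; q2-a->q4; q2-b->q3; q3-a->q5; q3-b->q6; q4-a->q6; q4-b->q5; q5-a->q0; q5-b->q7; q6-a->q7; q6-b->q0; q7-a->q2; q7-b->q1

Run two small machines in parallel and take their product. The first has 4 states tracking the input length modulo 4; the second has 2 states tracking the count of `b`s modulo 2. A product state is a pair (one from each), accepting exactly when both do.
        a   b  
>  q0   q1  q2 
   q1   q3  q4 
   q2   q4  q3 
   q3   q5  q6 
   q4   q6  q5 
 * q5   q0  q7 
   q6   q7  q0 
   q7   q2  q1 
(> = start, * = accepting)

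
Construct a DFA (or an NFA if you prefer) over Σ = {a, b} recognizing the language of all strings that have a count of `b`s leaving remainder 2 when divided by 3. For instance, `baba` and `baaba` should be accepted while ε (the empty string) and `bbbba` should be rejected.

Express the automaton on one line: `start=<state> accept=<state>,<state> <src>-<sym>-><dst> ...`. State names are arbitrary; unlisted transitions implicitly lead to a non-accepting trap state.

The only thing that matters is how many `b`s have appeared, reduced mod 3. Use one state per residue: S0 for 0, …, S2 for 2. Reading `b` moves to the next residue; anything else stays put. S2 is accepting.
With 3 states:
        a   b  
>  S0   S0  S1 
   S1   S1  S2 
 * S2   S2  S0 
(> = start, * = accepting)

start=S0 accept=S2 S0-a->S0 S0-b->S1 S1-a->S1 S1-b->S2 S2-a->S2 S2-b->S0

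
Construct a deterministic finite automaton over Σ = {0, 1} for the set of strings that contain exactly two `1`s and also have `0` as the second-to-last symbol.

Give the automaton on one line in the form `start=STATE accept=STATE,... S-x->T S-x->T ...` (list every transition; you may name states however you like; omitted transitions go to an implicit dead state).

start=S0 accept=S8,S11 S0-0->S1 S0-1->S2 S1-0->S3 S1-1->S4 S2-0->S5 S2-1->S6 S3-0->S3 S3-1->S4 S4-0->S5 S4-1->S6 S5-0->S7 S5-1->S8 S6-0->S9 S6-1->S10 S7-0->S7 S7-1->S8 S8-0->S9 S8-1->S10 S9-0->S11 S9-1->S12 S10-0->S13 S10-1->S10 S11-0->S11 S11-1->S12 S12-0->S13 S12-1->S10 S13-0->S14 S13-1->S12 S14-0->S14 S14-1->S12

Build one automaton per condition and run them in lockstep. The first has 4 states tracking the count of `1`s, saturating at 3; the second has 7 states tracking the last 2 symbols read. A product state is a pair (one from each), accepting exactly when both do.
15 states suffice.
          0    1  
>  S0     S1   S2 
   S1     S3   S4 
   S2     S5   S6 
   S3     S3   S4 
   S4     S5   S6 
   S5     S7   S8 
   S6     S9  S10 
   S7     S7   S8 
 * S8     S9  S10 
   S9    S11  S12 
   S10   S13  S10 
 * S11   S11  S12 
   S12   S13  S10 
   S13   S14  S12 
   S14   S14  S12 
(> = start, * = accepting)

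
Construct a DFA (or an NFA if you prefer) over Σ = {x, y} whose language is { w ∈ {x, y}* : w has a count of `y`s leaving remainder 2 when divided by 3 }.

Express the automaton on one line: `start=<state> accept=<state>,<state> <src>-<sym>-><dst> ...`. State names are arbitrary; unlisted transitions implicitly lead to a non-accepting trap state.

start=S0 accept=S2 S0-x->S0 S0-y->S1 S1-x->S1 S1-y->S2 S2-x->S2 S2-y->S0

Keep the running count of `y`s modulo 3: each `y` advances along the cycle S0 → S1 → S2 → S0 while other symbols loop. Accept at S2.
        x   y  
>  S0   S0  S1 
   S1   S1  S2 
 * S2   S2  S0 
(> = start, * = accepting)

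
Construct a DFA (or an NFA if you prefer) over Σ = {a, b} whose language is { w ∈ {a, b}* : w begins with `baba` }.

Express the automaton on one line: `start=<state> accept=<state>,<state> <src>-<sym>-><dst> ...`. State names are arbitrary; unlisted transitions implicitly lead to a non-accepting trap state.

Walk along `baba` while the input agrees: from q0 take `b` to q1, and so on. Any deviation drops to the rejecting sink q5. Once q4 is reached the prefix is confirmed and every continuation is accepted.
With 6 states:
        a   b  
>  q0   q5  q1 
   q1   q2  q5 
   q2   q5  q3 
   q3   q4  q5 
 * q4   q4  q4 
   q5   q5  q5 
(> = start, * = accepting)

start=q0 accept=q4 q0-a->q5 q0-b->q1 q1-a->q2 q1-b->q5 q2-a->q5 q2-b->q3 q3-a->q4 q3-b->q5 q4-a->q4 q4-b->q4 q5-a->q5 q5-b->q5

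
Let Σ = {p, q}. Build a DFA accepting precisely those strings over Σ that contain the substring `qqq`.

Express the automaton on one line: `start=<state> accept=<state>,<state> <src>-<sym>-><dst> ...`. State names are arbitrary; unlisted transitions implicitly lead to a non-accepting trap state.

Track how much of `qqq` has been matched so far: state s0 is no progress, s3 is the absorbing accept state reached once `qqq` has occurred. Intermediate states record partial matches; on a mismatch, fall back to the longest reusable overlap.
With 4 states:
        p   q  
>  s0   s0  s1 
   s1   s0  s2 
   s2   s0  s3 
 * s3   s3  s3 
(> = start, * = accepting)

start=s0 accept=s3 s0-p->s0 s0-q->s1 s1-p->s0 s1-q->s2 s2-p->s0 s2-q->s3 s3-p->s3 s3-q->s3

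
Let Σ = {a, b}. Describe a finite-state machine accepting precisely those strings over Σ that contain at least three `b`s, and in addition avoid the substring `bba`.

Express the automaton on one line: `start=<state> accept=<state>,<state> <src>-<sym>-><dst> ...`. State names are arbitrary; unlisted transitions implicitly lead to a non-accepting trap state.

start=s0 accept=s6,s8,s9 s0-a->s0 s0-b->s1 s1-a->s2 s1-b->s3 s2-a->s2 s2-b->s4 s3-a->s5 s3-b->s6 s4-a->s7 s4-b->s6 s5-a->s5 s5-b->s5 s6-a->s5 s6-b->s6 s7-a->s7 s7-b->s8 s8-a->s9 s8-b->s6 s9-a->s9 s9-b->s8

Build one automaton per condition and run them in lockstep. The first has 5 states tracking the count of `b`s, saturating at 4; the second has 4 states tracking partial matches of the forbidden pattern `bba`. A product state is a pair (one from each), accepting exactly when both do. After merging equivalent states the machine shrinks.
10 states suffice.
        a   b  
>  s0   s0  s1 
   s1   s2  s3 
   s2   s2  s4 
   s3   s5  s6 
   s4   s7  s6 
   s5   s5  s5 
 * s6   s5  s6 
   s7   s7  s8 
 * s8   s9  s6 
 * s9   s9  s8 
(> = start, * = accepting)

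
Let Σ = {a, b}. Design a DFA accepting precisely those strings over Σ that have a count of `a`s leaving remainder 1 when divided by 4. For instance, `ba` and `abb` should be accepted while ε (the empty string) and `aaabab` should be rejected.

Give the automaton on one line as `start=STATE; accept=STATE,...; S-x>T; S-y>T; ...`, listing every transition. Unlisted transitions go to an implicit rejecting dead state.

Keep the running count of `a`s modulo 4: each `a` advances along the cycle q0 → q1 → q2 → q3 → q0 while other symbols loop. Accept at q1.
A 4-state machine:
        a   b  
>  q0   q1  q0 
 * q1   q2  q1 
   q2   q3  q2 
   q3   q0  q3 
(> = start, * = accepting)

start=q0; accept=q1; q0-a>q1; q0-b>q0; q1-a>q2; q1-b>q1; q2-a>q3; q2-b>q2; q3-a>q0; q3-b>q3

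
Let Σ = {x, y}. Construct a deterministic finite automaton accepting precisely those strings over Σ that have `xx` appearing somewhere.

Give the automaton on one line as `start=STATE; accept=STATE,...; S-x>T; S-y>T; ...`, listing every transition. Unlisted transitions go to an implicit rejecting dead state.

start=q0; accept=q2; q0-x>q1; q0-y>q0; q1-x>q2; q1-y>q0; q2-x>q2; q2-y>q2

States q0..q1 record the length of the longest prefix of `xx` that matches the current input suffix. Reaching q2 means `xx` has been seen, and we stay there forever. Accept from q2.
With 3 states:
        x   y  
>  q0   q1  q0 
   q1   q2  q0 
 * q2   q2  q2 
(> = start, * = accepting)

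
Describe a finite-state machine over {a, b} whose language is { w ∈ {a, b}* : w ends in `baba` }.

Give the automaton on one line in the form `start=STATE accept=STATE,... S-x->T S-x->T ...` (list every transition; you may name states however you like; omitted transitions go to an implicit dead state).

Remember how much of `baba` the current input suffix matches. State S0 means no match yet; S1 means the last symbol is `b`; S2 means the last 2 symbols are `ba`; S3 means the last 3 symbols are `bab`; S4 means the last 4 symbols are `baba`. Only S4 accepts. On a mismatch, fall back to the longest proper suffix that is still a prefix of `baba`.
5 states suffice.
        a   b  
>  S0   S0  S1 
   S1   S2  S1 
   S2   S0  S3 
   S3   S4  S1 
 * S4   S0  S3 
(> = start, * = accepting)

start=S0 accept=S4 S0-a->S0 S0-b->S1 S1-a->S2 S1-b->S1 S2-a->S0 S2-b->S3 S3-a->S4 S3-b->S1 S4-a->S0 S4-b->S3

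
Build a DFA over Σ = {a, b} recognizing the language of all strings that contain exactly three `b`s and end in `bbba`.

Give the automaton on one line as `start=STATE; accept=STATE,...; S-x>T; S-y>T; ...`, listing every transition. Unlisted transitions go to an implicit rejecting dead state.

Handle the two conditions separately and then intersect. One (5 states) tracks the count of `b`s, saturating at 4; the other (5 states) tracks how much of the suffix `bbba` has currently been matched. Each combined state is a pair, one component from each; accept when both components accept. After merging equivalent states the machine shrinks.
        a   b  
>  q0   q0  q1 
   q1   q2  q3 
   q2   q2  q2 
   q3   q2  q4 
   q4   q5  q2 
 * q5   q2  q2 
(> = start, * = accepting)

start=q0; accept=q5; q0-a>q0; q0-b>q1; q1-a>q2; q1-b>q3; q2-a>q2; q2-b>q2; q3-a>q2; q3-b>q4; q4-a>q5; q4-b>q2; q5-a>q2; q5-b>q2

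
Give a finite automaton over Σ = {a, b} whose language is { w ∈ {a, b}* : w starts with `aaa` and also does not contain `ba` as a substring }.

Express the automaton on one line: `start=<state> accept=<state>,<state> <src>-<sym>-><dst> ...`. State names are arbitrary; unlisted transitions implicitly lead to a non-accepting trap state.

start=s0 accept=s4,s5 s0-a->s1 s0-b->s2 s1-a->s3 s1-b->s2 s2-a->s2 s2-b->s2 s3-a->s4 s3-b->s2 s4-a->s4 s4-b->s5 s5-a->s2 s5-b->s5

Build one automaton per condition and run them in lockstep. The first has 5 states tracking whether the input so far still matches the prefix `aaa`; the second has 3 states tracking partial matches of the forbidden pattern `ba`. A product state is a pair (one from each), accepting exactly when both do. Minimizing collapses redundant product states.
        a   b  
>  s0   s1  s2 
   s1   s3  s2 
   s2   s2  s2 
   s3   s4  s2 
 * s4   s4  s5 
 * s5   s2  s5 
(> = start, * = accepting)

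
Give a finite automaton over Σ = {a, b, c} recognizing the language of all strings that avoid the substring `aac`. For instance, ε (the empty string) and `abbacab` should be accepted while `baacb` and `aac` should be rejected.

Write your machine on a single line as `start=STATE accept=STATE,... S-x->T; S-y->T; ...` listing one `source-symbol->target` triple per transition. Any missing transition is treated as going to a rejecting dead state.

start=s0; accept=s0,s1,s2; s0-a->s1; s0-b->s0; s0-c->s0; s1-a->s2; s1-b->s0; s1-c->s0; s2-a->s2; s2-b->s0; s2-c->s3; s3-a->s3; s3-b->s3; s3-c->s3

This is the complement of 'contains `aac`'. Use the same substring-matching states — s0 through s3 holding how much of `aac` has just been matched — but flip the accepting set: everything except the trap s3 accepts.
4 states suffice.
        a   b   c  
>* s0   s1  s0  s0 
 * s1   s2  s0  s0 
 * s2   s2  s0  s3 
   s3   s3  s3  s3 
(> = start, * = accepting)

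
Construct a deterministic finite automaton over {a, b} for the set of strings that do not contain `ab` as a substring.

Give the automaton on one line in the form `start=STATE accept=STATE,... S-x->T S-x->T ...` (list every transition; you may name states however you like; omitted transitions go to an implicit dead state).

start=q0 accept=q0,q1 q0-a->q1 q0-b->q0 q1-a->q1 q1-b->q2 q2-a->q2 q2-b->q2

This is the complement of 'contains `ab`'. Use the same substring-matching states — q0 through q2 holding how much of `ab` has just been matched — but flip the accepting set: everything except the trap q2 accepts.
3 states suffice.
        a   b  
>* q0   q1  q0 
 * q1   q1  q2 
   q2   q2  q2 
(> = start, * = accepting)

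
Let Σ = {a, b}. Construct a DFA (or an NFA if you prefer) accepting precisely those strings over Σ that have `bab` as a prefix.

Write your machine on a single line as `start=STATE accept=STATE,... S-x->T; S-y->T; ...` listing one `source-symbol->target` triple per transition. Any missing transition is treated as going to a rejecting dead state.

start=S0; accept=S3; S0-a->S4; S0-b->S1; S1-a->S2; S1-b->S4; S2-a->S4; S2-b->S3; S3-a->S3; S3-b->S3; S4-a->S4; S4-b->S4

Check the first 3 symbols one by one: S0 through S2 record how many have matched `bab` so far; any wrong symbol goes to the dead state S4. After all 3 match we enter the accepting sink S3.
With 5 states:
        a   b  
>  S0   S4  S1 
   S1   S2  S4 
   S2   S4  S3 
 * S3   S3  S3 
   S4   S4  S4 
(> = start, * = accepting)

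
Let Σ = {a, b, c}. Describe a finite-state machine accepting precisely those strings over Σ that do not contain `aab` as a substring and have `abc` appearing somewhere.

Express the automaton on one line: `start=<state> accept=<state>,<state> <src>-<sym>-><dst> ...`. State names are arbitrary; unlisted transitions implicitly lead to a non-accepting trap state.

start=q0 accept=q5,q9,q10 q0-a->q1 q0-b->q0 q0-c->q0 q1-a->q2 q1-b->q3 q1-c->q0 q2-a->q2 q2-b->q4 q2-c->q0 q3-a->q1 q3-b->q0 q3-c->q5 q4-a->q6 q4-b->q7 q4-c->q8 q5-a->q9 q5-b->q5 q5-c->q5 q6-a->q6 q6-b->q4 q6-c->q7 q7-a->q6 q7-b->q7 q7-c->q7 q8-a->q8 q8-b->q8 q8-c->q8 q9-a->q10 q9-b->q5 q9-c->q5 q10-a->q10 q10-b->q8 q10-c->q5

Run two small machines in parallel and take their product. One (4 states) tracks partial matches of the forbidden pattern `aab`; the other (4 states) tracks whether and how much of `abc` has been seen. Each combined state is a pair, one component from each; accept when both components accept.
11 states suffice.
          a    b    c  
>  q0     q1   q0   q0 
   q1     q2   q3   q0 
   q2     q2   q4   q0 
   q3     q1   q0   q5 
   q4     q6   q7   q8 
 * q5     q9   q5   q5 
   q6     q6   q4   q7 
   q7     q6   q7   q7 
   q8     q8   q8   q8 
 * q9    q10   q5   q5 
 * q10   q10   q8   q5 
(> = start, * = accepting)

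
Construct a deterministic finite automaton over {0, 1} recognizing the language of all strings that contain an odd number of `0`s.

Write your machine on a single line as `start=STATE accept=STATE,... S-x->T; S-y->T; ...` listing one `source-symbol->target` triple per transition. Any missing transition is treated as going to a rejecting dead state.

Keep the running count of `0`s modulo 2: each `0` advances along the cycle A → B → A while other symbols loop. Accept at B.
2 states suffice.
       0  1 
>  A   B  A 
 * B   A  B 
(> = start, * = accepting)

start=A; accept=B; A-0->B; A-1->A; B-0->A; B-1->B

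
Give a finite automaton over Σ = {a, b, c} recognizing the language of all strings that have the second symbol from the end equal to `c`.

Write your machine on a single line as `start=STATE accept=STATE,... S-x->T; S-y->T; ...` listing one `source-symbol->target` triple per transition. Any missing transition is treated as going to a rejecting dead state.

Because acceptance depends on a position counted from the end, the machine has to buffer the most recent 2 symbols. Make each state the string of the last up-to-2 symbols read; on input `x` shift the window left and append `x`. Accept when the buffered window has length 2 and begins with `c`.
13 states suffice.
          a    b    c  
>  s0     s1   s2   s3 
   s1     s4   s5   s6 
   s2     s7   s8   s9 
   s3    s10  s11  s12 
   s4     s4   s5   s6 
   s5     s7   s8   s9 
   s6    s10  s11  s12 
   s7     s4   s5   s6 
   s8     s7   s8   s9 
   s9    s10  s11  s12 
 * s10    s4   s5   s6 
 * s11    s7   s8   s9 
 * s12   s10  s11  s12 
(> = start, * = accepting)

start=s0; accept=s10,s11,s12; s0-a->s1; s0-b->s2; s0-c->s3; s1-a->s4; s1-b->s5; s1-c->s6; s2-a->s7; s2-b->s8; s2-c->s9; s3-a->s10; s3-b->s11; s3-c->s12; s4-a->s4; s4-b->s5; s4-c->s6; s5-a->s7; s5-b->s8; s5-c->s9; s6-a->s10; s6-b->s11; s6-c->s12; s7-a->s4; s7-b->s5; s7-c->s6; s8-a->s7; s8-b->s8; s8-c->s9; s9-a->s10; s9-b->s11; s9-c->s12; s10-a->s4; s10-b->s5; s10-c->s6; s11-a->s7; s11-b->s8; s11-c->s9; s12-a->s10; s12-b->s11; s12-c->s12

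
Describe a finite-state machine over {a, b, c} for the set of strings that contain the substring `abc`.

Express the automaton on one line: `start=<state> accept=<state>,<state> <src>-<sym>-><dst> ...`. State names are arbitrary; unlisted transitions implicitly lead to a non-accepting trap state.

start=S0 accept=S3 S0-a->S1 S0-b->S0 S0-c->S0 S1-a->S1 S1-b->S2 S1-c->S0 S2-a->S1 S2-b->S0 S2-c->S3 S3-a->S3 S3-b->S3 S3-c->S3

Track how much of `abc` has been matched so far: state S0 is no progress, S3 is the absorbing accept state reached once `abc` has occurred. Intermediate states record partial matches; on a mismatch, fall back to the longest reusable overlap.
A 4-state machine:
        a   b   c  
>  S0   S1  S0  S0 
   S1   S1  S2  S0 
   S2   S1  S0  S3 
 * S3   S3  S3  S3 
(> = start, * = accepting)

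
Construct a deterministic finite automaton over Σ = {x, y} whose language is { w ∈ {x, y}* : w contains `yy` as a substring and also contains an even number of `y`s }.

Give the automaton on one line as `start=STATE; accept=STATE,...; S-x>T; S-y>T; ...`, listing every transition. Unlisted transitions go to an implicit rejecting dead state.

Build one automaton per condition and run them in lockstep. One (3 states) tracks whether and how much of `yy` has been seen; the other (2 states) tracks the count of `y`s modulo 2. Each combined state is a pair, one component from each; accept when both components accept.
With 6 states:
       x  y 
>  A   A  B 
   B   C  D 
   C   C  E 
 * D   D  F 
   E   A  F 
   F   F  D 
(> = start, * = accepting)

start=A; accept=D; A-x>A; A-y>B; B-x>C; B-y>D; C-x>C; C-y>E; D-x>D; D-y>F; E-x>A; E-y>F; F-x>F; F-y>D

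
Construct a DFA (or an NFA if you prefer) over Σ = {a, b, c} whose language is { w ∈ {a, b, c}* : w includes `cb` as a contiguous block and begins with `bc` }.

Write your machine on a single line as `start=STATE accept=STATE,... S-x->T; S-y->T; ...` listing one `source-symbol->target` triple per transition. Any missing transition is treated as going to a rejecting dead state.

start=q0; accept=q7; q0-a->q1; q0-b->q2; q0-c->q3; q1-a->q1; q1-b->q1; q1-c->q3; q2-a->q1; q2-b->q1; q2-c->q4; q3-a->q1; q3-b->q5; q3-c->q3; q4-a->q6; q4-b->q7; q4-c->q4; q5-a->q5; q5-b->q5; q5-c->q5; q6-a->q6; q6-b->q6; q6-c->q4; q7-a->q7; q7-b->q7; q7-c->q7

Build one automaton per condition and run them in lockstep. One (3 states) tracks whether and how much of `cb` has been seen; the other (4 states) tracks whether the input so far still matches the prefix `bc`. Each combined state is a pair, one component from each; accept when both components accept.
An 8-state machine:
        a   b   c  
>  q0   q1  q2  q3 
   q1   q1  q1  q3 
   q2   q1  q1  q4 
   q3   q1  q5  q3 
   q4   q6  q7  q4 
   q5   q5  q5  q5 
   q6   q6  q6  q4 
 * q7   q7  q7  q7 
(> = start, * = accepting)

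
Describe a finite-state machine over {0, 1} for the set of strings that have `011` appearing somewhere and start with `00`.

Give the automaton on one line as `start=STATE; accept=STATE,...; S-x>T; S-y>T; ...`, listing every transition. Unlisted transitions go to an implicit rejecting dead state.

start=q0; accept=q5; q0-0>q1; q0-1>q2; q1-0>q3; q1-1>q2; q2-0>q2; q2-1>q2; q3-0>q3; q3-1>q4; q4-0>q3; q4-1>q5; q5-0>q5; q5-1>q5

Handle the two conditions separately and then intersect. One (4 states) tracks whether and how much of `011` has been seen; the other (4 states) tracks whether the input so far still matches the prefix `00`. Each combined state is a pair, one component from each; accept when both components accept. Equivalent product states are then merged.
A 6-state machine:
        0   1  
>  q0   q1  q2 
   q1   q3  q2 
   q2   q2  q2 
   q3   q3  q4 
   q4   q3  q5 
 * q5   q5  q5 
(> = start, * = accepting)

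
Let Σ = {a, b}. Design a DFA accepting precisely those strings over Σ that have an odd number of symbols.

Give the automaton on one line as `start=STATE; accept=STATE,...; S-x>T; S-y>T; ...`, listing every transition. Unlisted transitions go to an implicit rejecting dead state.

Count input length modulo 2: every symbol advances one step around the cycle s0 → s1 → s0. Accept at s1.
        a   b  
>  s0   s1  s1 
 * s1   s0  s0 
(> = start, * = accepting)

start=s0; accept=s1; s0-a>s1; s0-b>s1; s1-a>s0; s1-b>s0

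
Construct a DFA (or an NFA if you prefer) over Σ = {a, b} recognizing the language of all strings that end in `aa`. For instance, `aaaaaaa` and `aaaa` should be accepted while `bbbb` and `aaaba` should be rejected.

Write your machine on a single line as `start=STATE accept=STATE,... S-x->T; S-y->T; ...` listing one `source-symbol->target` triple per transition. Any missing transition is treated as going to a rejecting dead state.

start=S0; accept=S2; S0-a->S1; S0-b->S0; S1-a->S2; S1-b->S0; S2-a->S2; S2-b->S0

Remember how much of `aa` the current input suffix matches. State S0 means no match yet; S1 means the last symbol is `a`; S2 means the last 2 symbols are `aa`. Only S2 accepts. On a mismatch, fall back to the longest proper suffix that is still a prefix of `aa`.
A 3-state machine:
        a   b  
>  S0   S1  S0 
   S1   S2  S0 
 * S2   S2  S0 
(> = start, * = accepting)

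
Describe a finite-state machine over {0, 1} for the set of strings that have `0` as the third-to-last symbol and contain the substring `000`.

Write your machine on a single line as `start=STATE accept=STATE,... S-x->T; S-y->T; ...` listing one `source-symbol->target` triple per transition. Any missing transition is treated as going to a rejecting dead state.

Run two small machines in parallel and take their product. One (15 states) tracks the last 3 symbols read; the other (4 states) tracks whether and how much of `000` has been seen. Each combined state is a pair, one component from each; accept when both components accept. After merging equivalent states the machine shrinks.
With 11 states:
          0    1  
>  S0     S1   S0 
   S1     S2   S0 
   S2     S3   S0 
 * S3     S3   S4 
 * S4     S5   S6 
 * S5     S7   S8 
 * S6     S9  S10 
   S7     S3   S4 
   S8     S5   S6 
   S9     S7   S8 
   S10    S9  S10 
(> = start, * = accepting)

start=S0; accept=S3,S4,S5,S6; S0-0->S1; S0-1->S0; S1-0->S2; S1-1->S0; S2-0->S3; S2-1->S0; S3-0->S3; S3-1->S4; S4-0->S5; S4-1->S6; S5-0->S7; S5-1->S8; S6-0->S9; S6-1->S10; S7-0->S3; S7-1->S4; S8-0->S5; S8-1->S6; S9-0->S7; S9-1->S8; S10-0->S9; S10-1->S10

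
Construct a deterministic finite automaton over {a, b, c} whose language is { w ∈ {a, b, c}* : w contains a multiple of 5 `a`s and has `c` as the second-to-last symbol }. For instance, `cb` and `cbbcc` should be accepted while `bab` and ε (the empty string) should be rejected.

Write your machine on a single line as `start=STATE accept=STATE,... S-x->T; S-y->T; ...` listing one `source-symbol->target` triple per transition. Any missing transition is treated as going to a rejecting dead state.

Handle the two conditions separately and then intersect. One (5 states) tracks the count of `a`s modulo 5; the other (13 states) tracks the last 2 symbols read. Each combined state is a pair, one component from each; accept when both components accept. Minimizing collapses redundant product states.
9 states suffice.
        a   b   c  
>  S0   S1  S0  S2 
   S1   S3  S1  S1 
   S2   S1  S4  S5 
   S3   S6  S3  S3 
 * S4   S1  S0  S2 
 * S5   S1  S4  S5 
   S6   S7  S6  S6 
   S7   S0  S7  S8 
   S8   S4  S7  S8 
(> = start, * = accepting)

start=S0; accept=S4,S5; S0-a->S1; S0-b->S0; S0-c->S2; S1-a->S3; S1-b->S1; S1-c->S1; S2-a->S1; S2-b->S4; S2-c->S5; S3-a->S6; S3-b->S3; S3-c->S3; S4-a->S1; S4-b->S0; S4-c->S2; S5-a->S1; S5-b->S4; S5-c->S5; S6-a->S7; S6-b->S6; S6-c->S6; S7-a->S0; S7-b->S7; S7-c->S8; S8-a->S4; S8-b->S7; S8-c->S8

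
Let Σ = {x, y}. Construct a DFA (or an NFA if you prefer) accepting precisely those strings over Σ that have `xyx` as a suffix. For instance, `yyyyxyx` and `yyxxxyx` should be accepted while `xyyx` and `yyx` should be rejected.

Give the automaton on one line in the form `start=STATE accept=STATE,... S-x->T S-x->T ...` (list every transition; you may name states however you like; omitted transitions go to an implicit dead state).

Let each state record the length of the longest suffix of the input read so far that is also a prefix of `xyx`. S1 means the last symbol is `x`; S2 means the last 2 symbols are `xy`; S3 means the last 3 symbols are `xyx`. Accept only at S3, where the string currently ends in `xyx`.
A 4-state machine:
        x   y  
>  S0   S1  S0 
   S1   S1  S2 
   S2   S3  S0 
 * S3   S1  S2 
(> = start, * = accepting)

start=S0 accept=S3 S0-x->S1 S0-y->S0 S1-x->S1 S1-y->S2 S2-x->S3 S2-y->S0 S3-x->S1 S3-y->S2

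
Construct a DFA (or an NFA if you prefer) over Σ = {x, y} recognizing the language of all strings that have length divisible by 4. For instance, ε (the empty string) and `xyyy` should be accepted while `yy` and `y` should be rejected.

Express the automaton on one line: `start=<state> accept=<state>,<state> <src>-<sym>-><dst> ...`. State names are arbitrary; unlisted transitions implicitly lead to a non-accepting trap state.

Only the length mod 4 matters, so use a 4-cycle: from any state, every input symbol moves to the next state, wrapping s3 back to s0. Mark s0 accepting.
With 4 states:
        x   y  
>* s0   s1  s1 
   s1   s2  s2 
   s2   s3  s3 
   s3   s0  s0 
(> = start, * = accepting)

start=s0 accept=s0 s0-x->s1 s0-y->s1 s1-x->s2 s1-y->s2 s2-x->s3 s2-y->s3 s3-x->s0 s3-y->s0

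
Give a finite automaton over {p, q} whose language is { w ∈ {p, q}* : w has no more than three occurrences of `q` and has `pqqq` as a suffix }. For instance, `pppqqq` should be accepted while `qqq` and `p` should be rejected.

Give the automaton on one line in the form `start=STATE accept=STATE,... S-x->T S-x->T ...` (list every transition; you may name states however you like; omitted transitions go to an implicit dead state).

Handle the two conditions separately and then intersect. The first has 5 states tracking the count of `q`s, saturating at 4; the second has 5 states tracking how much of the suffix `pqqq` has currently been matched. A product state is a pair (one from each), accepting exactly when both do. Equivalent product states are then merged.
With 6 states:
        p   q  
>  S0   S1  S2 
   S1   S1  S3 
   S2   S2  S2 
   S3   S2  S4 
   S4   S2  S5 
 * S5   S2  S2 
(> = start, * = accepting)

start=S0 accept=S5 S0-p->S1 S0-q->S2 S1-p->S1 S1-q->S3 S2-p->S2 S2-q->S2 S3-p->S2 S3-q->S4 S4-p->S2 S4-q->S5 S5-p->S2 S5-q->S2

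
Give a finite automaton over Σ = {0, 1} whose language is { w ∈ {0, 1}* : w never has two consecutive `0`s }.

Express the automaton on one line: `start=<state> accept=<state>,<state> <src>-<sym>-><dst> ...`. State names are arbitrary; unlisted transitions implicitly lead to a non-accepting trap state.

start=q0 accept=q0,q1 q0-0->q1 q0-1->q0 q1-0->q2 q1-1->q0 q2-0->q2 q2-1->q2

Track partial matches of the forbidden pattern `00`. State q2 is a dead state reached once `00` has occurred; every other state accepts. q0 means no part of `00` is currently matched.
With 3 states:
        0   1  
>* q0   q1  q0 
 * q1   q2  q0 
   q2   q2  q2 
(> = start, * = accepting)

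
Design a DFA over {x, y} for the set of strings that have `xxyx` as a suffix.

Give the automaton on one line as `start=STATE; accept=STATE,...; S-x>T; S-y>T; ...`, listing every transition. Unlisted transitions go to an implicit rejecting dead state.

start=q0; accept=q4; q0-x>q1; q0-y>q0; q1-x>q2; q1-y>q0; q2-x>q2; q2-y>q3; q3-x>q4; q3-y>q0; q4-x>q2; q4-y>q0

Remember how much of `xxyx` the current input suffix matches. State q0 means no match yet; q1 means the last symbol is `x`; q2 means the last 2 symbols are `xx`; q3 means the last 3 symbols are `xxy`; q4 means the last 4 symbols are `xxyx`. Only q4 accepts. On a mismatch, fall back to the longest proper suffix that is still a prefix of `xxyx`.
With 5 states:
        x   y  
>  q0   q1  q0 
   q1   q2  q0 
   q2   q2  q3 
   q3   q4  q0 
 * q4   q2  q0 
(> = start, * = accepting)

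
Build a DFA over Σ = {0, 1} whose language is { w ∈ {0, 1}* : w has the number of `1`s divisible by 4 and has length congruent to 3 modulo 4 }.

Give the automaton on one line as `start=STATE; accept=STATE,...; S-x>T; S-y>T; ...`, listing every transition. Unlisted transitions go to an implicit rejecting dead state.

Handle the two conditions separately and then intersect. One (4 states) tracks the count of `1`s modulo 4; the other (4 states) tracks the input length modulo 4. Each combined state is a pair, one component from each; accept when both components accept.
With 16 states:
          0    1  
>  q0     q1   q2 
   q1     q3   q4 
   q2     q4   q5 
   q3     q6   q7 
   q4     q7   q8 
   q5     q8   q9 
 * q6     q0  q10 
   q7    q10  q11 
   q8    q11  q12 
   q9    q12   q0 
   q10    q2  q13 
   q11   q13  q14 
   q12   q14   q1 
   q13    q5  q15 
   q14   q15   q3 
   q15    q9   q6 
(> = start, * = accepting)

start=q0; accept=q6; q0-0>q1; q0-1>q2; q1-0>q3; q1-1>q4; q2-0>q4; q2-1>q5; q3-0>q6; q3-1>q7; q4-0>q7; q4-1>q8; q5-0>q8; q5-1>q9; q6-0>q0; q6-1>q10; q7-0>q10; q7-1>q11; q8-0>q11; q8-1>q12; q9-0>q12; q9-1>q0; q10-0>q2; q10-1>q13; q11-0>q13; q11-1>q14; q12-0>q14; q12-1>q1; q13-0>q5; q13-1>q15; q14-0>q15; q14-1>q3; q15-0>q9; q15-1>q6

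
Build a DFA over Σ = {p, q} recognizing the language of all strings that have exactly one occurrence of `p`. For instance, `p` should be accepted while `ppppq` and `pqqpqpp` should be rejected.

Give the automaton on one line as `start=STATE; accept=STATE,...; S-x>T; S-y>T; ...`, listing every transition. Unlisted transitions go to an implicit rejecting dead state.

start=s0; accept=s1; s0-p>s1; s0-q>s0; s1-p>s2; s1-q>s1; s2-p>s2; s2-q>s2

Only the number of `p`s matters, and only up to 2. Make a chain s0 → s1 → s2 advanced by each `p` (with s2 absorbing); every other symbol self-loops. The accepting set is {s1}.
3 states suffice.
        p   q  
>  s0   s1  s0 
 * s1   s2  s1 
   s2   s2  s2 
(> = start, * = accepting)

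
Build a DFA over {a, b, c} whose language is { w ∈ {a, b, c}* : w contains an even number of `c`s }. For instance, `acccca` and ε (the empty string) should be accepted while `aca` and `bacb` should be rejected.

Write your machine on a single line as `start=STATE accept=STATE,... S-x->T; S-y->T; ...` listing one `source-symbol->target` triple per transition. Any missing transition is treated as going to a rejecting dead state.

start=q0; accept=q0; q0-a->q0; q0-b->q0; q0-c->q1; q1-a->q1; q1-b->q1; q1-c->q0

The only thing that matters is how many `c`s have appeared, reduced mod 2. Use one state per residue: q0 for 0, …, q1 for 1. Reading `c` moves to the next residue; anything else stays put. q0 is accepting.
        a   b   c  
>* q0   q0  q0  q1 
   q1   q1  q1  q0 
(> = start, * = accepting)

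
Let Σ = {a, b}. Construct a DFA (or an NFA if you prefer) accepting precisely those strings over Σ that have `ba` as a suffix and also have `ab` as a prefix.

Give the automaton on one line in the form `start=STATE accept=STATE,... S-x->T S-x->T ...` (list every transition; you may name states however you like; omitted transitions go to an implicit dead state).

start=q0 accept=q4 q0-a->q1 q0-b->q2 q1-a->q2 q1-b->q3 q2-a->q2 q2-b->q2 q3-a->q4 q3-b->q3 q4-a->q5 q4-b->q3 q5-a->q5 q5-b->q3

Build one automaton per condition and run them in lockstep. One (3 states) tracks how much of the suffix `ba` has currently been matched; the other (4 states) tracks whether the input so far still matches the prefix `ab`. Each combined state is a pair, one component from each; accept when both components accept. After merging equivalent states the machine shrinks.
With 6 states:
        a   b  
>  q0   q1  q2 
   q1   q2  q3 
   q2   q2  q2 
   q3   q4  q3 
 * q4   q5  q3 
   q5   q5  q3 
(> = start, * = accepting)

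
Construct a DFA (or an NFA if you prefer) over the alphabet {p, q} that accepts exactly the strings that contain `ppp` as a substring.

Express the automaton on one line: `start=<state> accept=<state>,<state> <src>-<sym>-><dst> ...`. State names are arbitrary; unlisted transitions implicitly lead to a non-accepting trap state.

start=s0 accept=s3 s0-p->s1 s0-q->s0 s1-p->s2 s1-q->s0 s2-p->s3 s2-q->s0 s3-p->s3 s3-q->s3

States s0..s2 record the length of the longest prefix of `ppp` that matches the current input suffix. Reaching s3 means `ppp` has been seen, and we stay there forever. Accept from s3.
4 states suffice.
        p   q  
>  s0   s1  s0 
   s1   s2  s0 
   s2   s3  s0 
 * s3   s3  s3 
(> = start, * = accepting)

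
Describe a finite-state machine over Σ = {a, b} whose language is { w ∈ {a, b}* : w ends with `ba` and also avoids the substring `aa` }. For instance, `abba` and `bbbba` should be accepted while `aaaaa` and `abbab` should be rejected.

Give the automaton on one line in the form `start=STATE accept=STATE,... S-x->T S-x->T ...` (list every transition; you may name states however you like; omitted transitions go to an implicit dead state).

Run two small machines in parallel and take their product. The first has 3 states tracking how much of the suffix `ba` has currently been matched; the second has 3 states tracking partial matches of the forbidden pattern `aa`. A product state is a pair (one from each), accepting exactly when both do. Equivalent product states are then merged.
        a   b  
>  q0   q1  q2 
   q1   q3  q2 
   q2   q4  q2 
   q3   q3  q3 
 * q4   q3  q2 
(> = start, * = accepting)

start=q0 accept=q4 q0-a->q1 q0-b->q2 q1-a->q3 q1-b->q2 q2-a->q4 q2-b->q2 q3-a->q3 q3-b->q3 q4-a->q3 q4-b->q2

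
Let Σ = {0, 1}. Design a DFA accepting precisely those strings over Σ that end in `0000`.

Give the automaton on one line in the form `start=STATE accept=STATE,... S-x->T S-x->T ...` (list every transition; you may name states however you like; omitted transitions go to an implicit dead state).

Remember how much of `0000` the current input suffix matches. State s0 means no match yet; s1 means the last symbol is `0`; s2 means the last 2 symbols are `00`; s3 means the last 3 symbols are `000`; s4 means the last 4 symbols are `0000`. Only s4 accepts. On a mismatch, fall back to the longest proper suffix that is still a prefix of `0000`.
With 5 states:
        0   1  
>  s0   s1  s0 
   s1   s2  s0 
   s2   s3  s0 
   s3   s4  s0 
 * s4   s4  s0 
(> = start, * = accepting)

start=s0 accept=s4 s0-0->s1 s0-1->s0 s1-0->s2 s1-1->s0 s2-0->s3 s2-1->s0 s3-0->s4 s3-1->s0 s4-0->s4 s4-1->s0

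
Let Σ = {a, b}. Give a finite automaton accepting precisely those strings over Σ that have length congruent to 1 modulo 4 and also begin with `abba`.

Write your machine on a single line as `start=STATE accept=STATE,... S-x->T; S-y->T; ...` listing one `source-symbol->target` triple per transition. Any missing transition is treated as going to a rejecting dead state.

Handle the two conditions separately and then intersect. One (4 states) tracks the input length modulo 4; the other (6 states) tracks whether the input so far still matches the prefix `abba`. Each combined state is a pair, one component from each; accept when both components accept. After merging equivalent states the machine shrinks.
A 9-state machine:
        a   b  
>  s0   s1  s2 
   s1   s2  s3 
   s2   s2  s2 
   s3   s2  s4 
   s4   s5  s2 
   s5   s6  s6 
 * s6   s7  s7 
   s7   s8  s8 
   s8   s5  s5 
(> = start, * = accepting)

start=s0; accept=s6; s0-a->s1; s0-b->s2; s1-a->s2; s1-b->s3; s2-a->s2; s2-b->s2; s3-a->s2; s3-b->s4; s4-a->s5; s4-b->s2; s5-a->s6; s5-b->s6; s6-a->s7; s6-b->s7; s7-a->s8; s7-b->s8; s8-a->s5; s8-b->s5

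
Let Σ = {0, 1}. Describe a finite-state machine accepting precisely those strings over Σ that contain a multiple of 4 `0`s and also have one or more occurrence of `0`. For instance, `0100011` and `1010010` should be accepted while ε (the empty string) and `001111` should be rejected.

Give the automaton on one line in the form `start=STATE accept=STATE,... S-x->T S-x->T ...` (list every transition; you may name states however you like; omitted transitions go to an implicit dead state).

Run two small machines in parallel and take their product. The first has 4 states tracking the count of `0`s modulo 4; the second has 3 states tracking the count of `0`s, saturating at 2. A product state is a pair (one from each), accepting exactly when both do.
With 6 states:
        0   1  
>  s0   s1  s0 
   s1   s2  s1 
   s2   s3  s2 
   s3   s4  s3 
 * s4   s5  s4 
   s5   s2  s5 
(> = start, * = accepting)

start=s0 accept=s4 s0-0->s1 s0-1->s0 s1-0->s2 s1-1->s1 s2-0->s3 s2-1->s2 s3-0->s4 s3-1->s3 s4-0->s5 s4-1->s4 s5-0->s2 s5-1->s5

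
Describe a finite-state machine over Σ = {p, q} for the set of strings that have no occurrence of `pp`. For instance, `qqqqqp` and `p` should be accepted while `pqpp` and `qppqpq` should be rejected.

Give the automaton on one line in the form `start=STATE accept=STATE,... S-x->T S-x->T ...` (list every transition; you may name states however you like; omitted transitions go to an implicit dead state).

Track partial matches of the forbidden pattern `pp`. State s2 is a dead state reached once `pp` has occurred; every other state accepts. s0 means no part of `pp` is currently matched.
A 3-state machine:
        p   q  
>* s0   s1  s0 
 * s1   s2  s0 
   s2   s2  s2 
(> = start, * = accepting)

start=s0 accept=s0,s1 s0-p->s1 s0-q->s0 s1-p->s2 s1-q->s0 s2-p->s2 s2-q->s2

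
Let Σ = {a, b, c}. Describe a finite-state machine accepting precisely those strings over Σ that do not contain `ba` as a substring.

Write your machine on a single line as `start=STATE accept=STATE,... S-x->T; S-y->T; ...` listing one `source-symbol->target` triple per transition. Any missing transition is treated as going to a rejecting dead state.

start=q0; accept=q0,q1; q0-a->q0; q0-b->q1; q0-c->q0; q1-a->q2; q1-b->q1; q1-c->q0; q2-a->q2; q2-b->q2; q2-c->q2

This is the complement of 'contains `ba`'. Use the same substring-matching states — q0 through q2 holding how much of `ba` has just been matched — but flip the accepting set: everything except the trap q2 accepts.
        a   b   c  
>* q0   q0  q1  q0 
 * q1   q2  q1  q0 
   q2   q2  q2  q2 
(> = start, * = accepting)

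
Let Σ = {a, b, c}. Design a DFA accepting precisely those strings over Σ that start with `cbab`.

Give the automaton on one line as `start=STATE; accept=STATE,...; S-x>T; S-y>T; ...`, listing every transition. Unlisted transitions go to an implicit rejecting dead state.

start=S0; accept=S4; S0-a>S5; S0-b>S5; S0-c>S1; S1-a>S5; S1-b>S2; S1-c>S5; S2-a>S3; S2-b>S5; S2-c>S5; S3-a>S5; S3-b>S4; S3-c>S5; S4-a>S4; S4-b>S4; S4-c>S4; S5-a>S5; S5-b>S5; S5-c>S5

Walk along `cbab` while the input agrees: from S0 take `c` to S1, and so on. Any deviation drops to the rejecting sink S5. Once S4 is reached the prefix is confirmed and every continuation is accepted.
6 states suffice.
        a   b   c  
>  S0   S5  S5  S1 
   S1   S5  S2  S5 
   S2   S3  S5  S5 
   S3   S5  S4  S5 
 * S4   S4  S4  S4 
   S5   S5  S5  S5 
(> = start, * = accepting)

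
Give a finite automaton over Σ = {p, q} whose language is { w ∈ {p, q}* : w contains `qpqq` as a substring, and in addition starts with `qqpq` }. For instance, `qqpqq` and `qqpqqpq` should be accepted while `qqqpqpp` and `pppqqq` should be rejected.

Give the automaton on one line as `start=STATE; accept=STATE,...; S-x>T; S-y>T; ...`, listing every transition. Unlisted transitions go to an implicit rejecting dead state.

Run two small machines in parallel and take their product. The first has 5 states tracking whether and how much of `qpqq` has been seen; the second has 6 states tracking whether the input so far still matches the prefix `qqpq`. A product state is a pair (one from each), accepting exactly when both do. Minimizing collapses redundant product states.
        p   q  
>  s0   s1  s2 
   s1   s1  s1 
   s2   s1  s3 
   s3   s4  s1 
   s4   s1  s5 
   s5   s6  s7 
   s6   s8  s5 
 * s7   s7  s7 
   s8   s8  s9 
   s9   s6  s9 
(> = start, * = accepting)

start=s0; accept=s7; s0-p>s1; s0-q>s2; s1-p>s1; s1-q>s1; s2-p>s1; s2-q>s3; s3-p>s4; s3-q>s1; s4-p>s1; s4-q>s5; s5-p>s6; s5-q>s7; s6-p>s8; s6-q>s5; s7-p>s7; s7-q>s7; s8-p>s8; s8-q>s9; s9-p>s6; s9-q>s9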